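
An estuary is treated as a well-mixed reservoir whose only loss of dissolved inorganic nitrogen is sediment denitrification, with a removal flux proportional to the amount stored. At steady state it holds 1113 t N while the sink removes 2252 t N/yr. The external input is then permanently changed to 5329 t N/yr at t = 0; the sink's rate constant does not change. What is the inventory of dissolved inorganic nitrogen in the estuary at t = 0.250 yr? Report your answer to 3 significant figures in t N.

τ = M₀/F₀ = 1113/2252 = 0.4942 yr; rate constant k = 1/τ.
New steady state M_∞ = F₁/k = F₁·τ = 5329 × 0.4942 = 2633.7 t N.
M(t) = M_∞ + (M₀ − M_∞)·e^(−t/τ); t/τ = 0.250/0.4942 = 0.5058, so e^(−t/τ) = 0.6030.
M(t) = 2633.7 − 1521 × 0.6030 = 1716.7 t N.

1720 t N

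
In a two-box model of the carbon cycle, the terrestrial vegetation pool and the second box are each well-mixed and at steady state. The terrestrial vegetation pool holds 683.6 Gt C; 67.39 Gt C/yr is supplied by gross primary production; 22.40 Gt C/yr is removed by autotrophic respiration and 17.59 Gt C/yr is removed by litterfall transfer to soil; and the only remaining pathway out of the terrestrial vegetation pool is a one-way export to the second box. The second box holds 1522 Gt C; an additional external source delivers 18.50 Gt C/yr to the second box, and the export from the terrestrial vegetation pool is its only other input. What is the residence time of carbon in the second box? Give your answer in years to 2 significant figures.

Balance the terrestrial vegetation pool: ΣF_in = 67.390 Gt C/yr.
Export to the second box = ΣF_in − (22.40 + 17.59) = 27.400 Gt C/yr.
Total input to the second box = 27.400 + 18.50 = 45.900 Gt C/yr; at steady state this equals its total output.
τ = M / F = 1522 / 45.900 = 33.16 yr.

33 yr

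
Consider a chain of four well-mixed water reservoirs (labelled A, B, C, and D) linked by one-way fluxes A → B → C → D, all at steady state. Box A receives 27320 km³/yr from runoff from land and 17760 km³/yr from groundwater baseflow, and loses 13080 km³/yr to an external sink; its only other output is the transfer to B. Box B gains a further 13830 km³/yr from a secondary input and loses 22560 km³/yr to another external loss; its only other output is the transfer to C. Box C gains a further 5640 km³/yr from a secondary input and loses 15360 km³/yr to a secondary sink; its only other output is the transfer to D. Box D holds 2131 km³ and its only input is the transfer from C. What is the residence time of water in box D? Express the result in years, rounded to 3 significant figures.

0.157 yr

Box A: F(A→B) = (27320 + 17760) − 13080 = 32000 km³/yr.
Box B: F(B→C) = (32000 + 13830) − 22560 = 23270 km³/yr.
Box C: F(C→D) = (23270 + 5640) − 15360 = 13550 km³/yr.
Box D throughput = its input = 13550 km³/yr; τ = 2131 / 13550 = 0.1573 yr.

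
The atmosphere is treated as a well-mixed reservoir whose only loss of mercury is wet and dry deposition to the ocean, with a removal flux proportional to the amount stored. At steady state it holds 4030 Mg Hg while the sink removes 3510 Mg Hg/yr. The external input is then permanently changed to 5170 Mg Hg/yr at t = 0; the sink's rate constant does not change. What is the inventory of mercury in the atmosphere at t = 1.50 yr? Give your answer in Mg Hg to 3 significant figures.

Residence time τ = M₀/F₀ = 1.148 yr. The eventual steady state is M_∞ = M₀·(F₁/F₀) = 4030 × 5170/3510 = 5935.9 Mg Hg.
The anomaly ΔM(t) = M(t) − M_∞ decays as ΔM₀·e^(−t/τ) with ΔM₀ = 4030 − 5935.9 = −1906 Mg Hg.
At t = 1.50 yr, e^(−t/τ) = e^(−1.306) = 0.2708, so ΔM = −516.1 Mg Hg and M = 5935.9 − 516.1 = 5419.8 Mg Hg.

5420 Mg Hg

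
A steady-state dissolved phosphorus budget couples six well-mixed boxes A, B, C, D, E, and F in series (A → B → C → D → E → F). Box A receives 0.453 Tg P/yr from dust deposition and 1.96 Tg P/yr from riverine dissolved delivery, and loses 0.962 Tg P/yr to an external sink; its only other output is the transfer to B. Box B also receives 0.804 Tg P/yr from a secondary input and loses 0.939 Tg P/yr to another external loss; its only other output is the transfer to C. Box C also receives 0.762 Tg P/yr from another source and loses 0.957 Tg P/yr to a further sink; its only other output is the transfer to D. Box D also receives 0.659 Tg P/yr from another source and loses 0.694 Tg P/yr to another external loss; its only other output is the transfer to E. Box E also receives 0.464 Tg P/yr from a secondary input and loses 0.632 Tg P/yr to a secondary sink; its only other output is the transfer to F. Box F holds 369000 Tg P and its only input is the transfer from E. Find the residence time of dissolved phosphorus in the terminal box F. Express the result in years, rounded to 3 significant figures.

402000 yr

Box A: F(A→B) = (0.453 + 1.96) − 0.962 = 1.4510 Tg P/yr.
Box B: F(B→C) = (1.4510 + 0.804) − 0.939 = 1.3160 Tg P/yr.
Box C: F(C→D) = (1.3160 + 0.762) − 0.957 = 1.1210 Tg P/yr.
Box D: F(D→E) = (1.1210 + 0.659) − 0.694 = 1.0860 Tg P/yr.
Box E: F(E→F) = (1.0860 + 0.464) − 0.632 = 0.91800 Tg P/yr.
Box F throughput = its input = 0.91800 Tg P/yr; τ = 369000 / 0.91800 = 402000 yr.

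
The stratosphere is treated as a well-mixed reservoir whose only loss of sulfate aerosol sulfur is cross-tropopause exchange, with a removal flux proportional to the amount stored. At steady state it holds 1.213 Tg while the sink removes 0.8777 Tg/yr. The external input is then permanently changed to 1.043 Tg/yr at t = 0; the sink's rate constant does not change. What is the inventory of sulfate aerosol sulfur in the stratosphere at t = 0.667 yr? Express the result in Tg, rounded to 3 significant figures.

Residence time τ = M₀/F₀ = 1.382 yr. The eventual steady state is M_∞ = M₀·(F₁/F₀) = 1.213 × 1.043/0.8777 = 1.4414 Tg.
The anomaly ΔM(t) = M(t) − M_∞ decays as ΔM₀·e^(−t/τ) with ΔM₀ = 1.213 − 1.4414 = −0.2284 Tg.
At t = 0.667 yr, e^(−t/τ) = e^(−0.4826) = 0.6172, so ΔM = −0.1410 Tg and M = 1.4414 − 0.1410 = 1.3005 Tg.

1.30 Tg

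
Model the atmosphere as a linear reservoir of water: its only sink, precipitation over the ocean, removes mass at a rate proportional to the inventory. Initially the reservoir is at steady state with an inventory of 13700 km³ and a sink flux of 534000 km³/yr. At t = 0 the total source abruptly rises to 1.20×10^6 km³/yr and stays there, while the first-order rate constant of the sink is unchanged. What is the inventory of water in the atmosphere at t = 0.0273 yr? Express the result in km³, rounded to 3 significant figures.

Residence time τ = M₀/F₀ = 0.02566 yr. The eventual steady state is M_∞ = M₀·(F₁/F₀) = 13700 × 1.20×10^6/534000 = 30787 km³.
The anomaly ΔM(t) = M(t) − M_∞ decays as ΔM₀·e^(−t/τ) with ΔM₀ = 13700 − 30787 = −17090 km³.
At t = 0.0273 yr, e^(−t/τ) = e^(−1.064) = 0.3450, so ΔM = −5895 km³ and M = 30787 − 5895 = 24891 km³.

24900 km³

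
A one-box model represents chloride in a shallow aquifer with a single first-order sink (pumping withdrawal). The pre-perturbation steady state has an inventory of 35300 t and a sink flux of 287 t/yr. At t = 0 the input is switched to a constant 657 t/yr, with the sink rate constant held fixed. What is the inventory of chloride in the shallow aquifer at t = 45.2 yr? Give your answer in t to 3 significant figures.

The sink rate constant is k = F₀/M₀ = 287/35300 = 0.008130 yr⁻¹.
Solving dM/dt = F₁ − kM with M(0) = M₀ gives M(t) = F₁/k + (M₀ − F₁/k)·e^(−kt).
F₁/k = 657/0.008130 = 80809 t; kt = 0.008130 × 45.2 = 0.3675, e^(−kt) = 0.6925.
M(45.2) = 80809 + (35300 − 80809) × 0.6925 = 80809 − 31510 = 49295 t.

49300 t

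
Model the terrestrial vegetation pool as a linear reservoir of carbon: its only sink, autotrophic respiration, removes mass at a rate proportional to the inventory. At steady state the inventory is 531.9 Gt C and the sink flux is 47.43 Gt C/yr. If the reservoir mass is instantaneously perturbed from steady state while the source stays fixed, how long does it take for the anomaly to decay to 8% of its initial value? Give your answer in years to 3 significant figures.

28.3 yr

For a linear reservoir the anomaly decays as exp(−t/τ) with τ = M/F = 531.9/47.43 = 11.21 yr.
exp(−t/τ) = 0.08 ⇒ t = −τ ln(0.08) = 11.21 × 2.526 = 28.32 yr.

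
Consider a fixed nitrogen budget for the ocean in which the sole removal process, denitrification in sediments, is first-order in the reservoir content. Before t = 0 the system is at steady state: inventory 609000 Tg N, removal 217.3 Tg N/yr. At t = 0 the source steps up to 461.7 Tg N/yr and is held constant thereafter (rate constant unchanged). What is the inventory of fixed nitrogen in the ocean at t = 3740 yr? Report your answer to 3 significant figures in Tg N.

τ = M₀/F₀ = 609000/217.3 = 2803 yr; rate constant k = 1/τ.
New steady state M_∞ = F₁/k = F₁·τ = 461.7 × 2803 = 1.2939×10^6 Tg N.
M(t) = M_∞ + (M₀ − M_∞)·e^(−t/τ); t/τ = 3740/2803 = 1.334, so e^(−t/τ) = 0.2633.
M(t) = 1.2939×10^6 − 684900 × 0.2633 = 1.1136×10^6 Tg N.

1.11×10^6 Tg N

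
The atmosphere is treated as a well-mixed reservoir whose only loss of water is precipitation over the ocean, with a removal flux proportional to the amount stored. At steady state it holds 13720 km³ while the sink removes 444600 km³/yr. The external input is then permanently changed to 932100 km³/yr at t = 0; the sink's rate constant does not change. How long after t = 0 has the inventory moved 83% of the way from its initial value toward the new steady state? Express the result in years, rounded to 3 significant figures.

τ = M₀/F₀ = 13720/444600 = 0.03086 yr.
The remaining gap fraction is e^(−t/τ); 83% covered ⇒ e^(−t/τ) = 0.170.
t = −τ ln(0.170) = 0.03086 × 1.772 = 0.05468 yr.

0.0547 yr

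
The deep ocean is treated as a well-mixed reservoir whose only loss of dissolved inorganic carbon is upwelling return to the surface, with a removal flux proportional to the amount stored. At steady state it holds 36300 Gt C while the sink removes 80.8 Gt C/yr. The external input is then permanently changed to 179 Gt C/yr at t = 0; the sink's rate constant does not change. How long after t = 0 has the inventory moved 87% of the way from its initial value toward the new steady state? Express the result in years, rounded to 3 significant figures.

917 yr

τ = M₀/F₀ = 36300/80.8 = 449.3 yr.
The remaining gap fraction is e^(−t/τ); 87% covered ⇒ e^(−t/τ) = 0.130.
t = −τ ln(0.130) = 449.3 × 2.040 = 916.6 yr.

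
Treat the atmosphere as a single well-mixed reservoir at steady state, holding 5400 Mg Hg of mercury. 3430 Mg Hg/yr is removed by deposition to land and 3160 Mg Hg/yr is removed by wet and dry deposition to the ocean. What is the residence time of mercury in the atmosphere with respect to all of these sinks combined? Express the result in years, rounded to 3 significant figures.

Total removal flux = 3430 + 3160 = 6590.0 Mg Hg/yr.
τ = M / ΣF_out = 5400 / 6590.0 = 0.8194 yr.

0.819 yr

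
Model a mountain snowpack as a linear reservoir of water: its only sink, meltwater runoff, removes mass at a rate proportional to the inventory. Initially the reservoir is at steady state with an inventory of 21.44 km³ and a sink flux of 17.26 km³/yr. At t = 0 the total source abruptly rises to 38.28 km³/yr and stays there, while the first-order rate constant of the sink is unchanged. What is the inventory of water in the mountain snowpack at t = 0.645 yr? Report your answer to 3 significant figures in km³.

32.0 km³

The sink rate constant is k = F₀/M₀ = 17.26/21.44 = 0.8050 yr⁻¹.
Solving dM/dt = F₁ − kM with M(0) = M₀ gives M(t) = F₁/k + (M₀ − F₁/k)·e^(−kt).
F₁/k = 38.28/0.8050 = 47.551 km³; kt = 0.8050 × 0.645 = 0.5192, e^(−kt) = 0.5950.
M(0.645) = 47.551 + (21.44 − 47.551) × 0.5950 = 47.551 − 15.53 = 32.016 km³.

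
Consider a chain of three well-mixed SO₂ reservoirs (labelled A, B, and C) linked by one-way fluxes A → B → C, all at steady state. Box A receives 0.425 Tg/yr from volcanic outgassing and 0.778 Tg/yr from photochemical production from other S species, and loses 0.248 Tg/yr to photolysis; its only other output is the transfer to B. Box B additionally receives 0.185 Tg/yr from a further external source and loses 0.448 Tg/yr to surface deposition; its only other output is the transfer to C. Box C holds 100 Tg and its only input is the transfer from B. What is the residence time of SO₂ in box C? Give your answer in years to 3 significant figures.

145 yr

Box A: F(A→B) = (0.425 + 0.778) − 0.248 = 0.95500 Tg/yr.
Box B: F(B→C) = (0.95500 + 0.185) − 0.448 = 0.69200 Tg/yr.
Box C throughput = its input = 0.69200 Tg/yr; τ = 100 / 0.69200 = 144.5 yr.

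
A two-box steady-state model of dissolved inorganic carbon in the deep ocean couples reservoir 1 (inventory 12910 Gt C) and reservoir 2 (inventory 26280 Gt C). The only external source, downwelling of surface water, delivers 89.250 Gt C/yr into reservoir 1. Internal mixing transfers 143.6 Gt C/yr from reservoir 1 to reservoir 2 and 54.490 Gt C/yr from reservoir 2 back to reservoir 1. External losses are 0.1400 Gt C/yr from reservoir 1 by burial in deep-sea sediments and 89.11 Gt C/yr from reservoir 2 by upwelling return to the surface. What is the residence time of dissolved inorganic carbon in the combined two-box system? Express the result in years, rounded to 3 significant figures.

For the system as a whole, the A↔B exchange is internal and contributes nothing to the throughput; only the external sinks remove mass.
M_total = 12910 + 26280 = 39190 Gt C.
ΣF_external_out = 0.1400 + 89.11 = 89.250 Gt C/yr.
τ = M_total / ΣF_ext = 39190 / 89.250 = 439.1 yr.

439 yr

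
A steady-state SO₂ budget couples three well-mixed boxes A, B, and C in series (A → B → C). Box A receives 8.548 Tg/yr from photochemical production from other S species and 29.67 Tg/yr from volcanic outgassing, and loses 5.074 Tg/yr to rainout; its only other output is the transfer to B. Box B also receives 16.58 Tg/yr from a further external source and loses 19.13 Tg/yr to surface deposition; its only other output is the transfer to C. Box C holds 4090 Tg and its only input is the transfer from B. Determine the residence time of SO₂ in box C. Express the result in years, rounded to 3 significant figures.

Box A: F(A→B) = (8.548 + 29.67) − 5.074 = 33.144 Tg/yr.
Box B: F(B→C) = (33.144 + 16.58) − 19.13 = 30.594 Tg/yr.
Box C throughput = its input = 30.594 Tg/yr; τ = 4090 / 30.594 = 133.7 yr.

134 yr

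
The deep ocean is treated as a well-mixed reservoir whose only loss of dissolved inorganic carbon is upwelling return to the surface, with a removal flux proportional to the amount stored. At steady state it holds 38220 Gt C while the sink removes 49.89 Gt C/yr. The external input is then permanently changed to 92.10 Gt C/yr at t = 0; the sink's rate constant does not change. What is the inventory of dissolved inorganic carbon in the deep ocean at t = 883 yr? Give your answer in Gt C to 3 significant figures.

Residence time τ = M₀/F₀ = 766.1 yr. The eventual steady state is M_∞ = M₀·(F₁/F₀) = 38220 × 92.10/49.89 = 70556 Gt C.
The anomaly ΔM(t) = M(t) − M_∞ decays as ΔM₀·e^(−t/τ) with ΔM₀ = 38220 − 70556 = −32340 Gt C.
At t = 883 yr, e^(−t/τ) = e^(−1.153) = 0.3158, so ΔM = −10210 Gt C and M = 70556 − 10210 = 60344 Gt C.

60300 Gt C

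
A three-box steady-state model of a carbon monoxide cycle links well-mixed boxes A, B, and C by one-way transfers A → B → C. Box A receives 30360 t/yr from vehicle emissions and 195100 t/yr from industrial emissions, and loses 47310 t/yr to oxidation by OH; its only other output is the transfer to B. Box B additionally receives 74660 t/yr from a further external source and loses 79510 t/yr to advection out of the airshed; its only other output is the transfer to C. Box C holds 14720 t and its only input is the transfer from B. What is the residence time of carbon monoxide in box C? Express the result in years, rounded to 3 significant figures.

0.0849 yr

Box A: F(A→B) = (30360 + 195100) − 47310 = 178150 t/yr.
Box B: F(B→C) = (178150 + 74660) − 79510 = 173300 t/yr.
Box C throughput = its input = 173300 t/yr; τ = 14720 / 173300 = 0.08494 yr.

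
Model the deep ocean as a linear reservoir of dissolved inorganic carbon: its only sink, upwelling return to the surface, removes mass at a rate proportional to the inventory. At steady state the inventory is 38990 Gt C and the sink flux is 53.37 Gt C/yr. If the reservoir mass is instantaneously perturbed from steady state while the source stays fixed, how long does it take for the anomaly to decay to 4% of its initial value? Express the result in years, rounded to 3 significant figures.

For a linear reservoir the anomaly decays as exp(−t/τ) with τ = M/F = 38990/53.37 = 730.6 yr.
exp(−t/τ) = 0.04 ⇒ t = −τ ln(0.04) = 730.6 × 3.219 = 2352 yr.

2350 yr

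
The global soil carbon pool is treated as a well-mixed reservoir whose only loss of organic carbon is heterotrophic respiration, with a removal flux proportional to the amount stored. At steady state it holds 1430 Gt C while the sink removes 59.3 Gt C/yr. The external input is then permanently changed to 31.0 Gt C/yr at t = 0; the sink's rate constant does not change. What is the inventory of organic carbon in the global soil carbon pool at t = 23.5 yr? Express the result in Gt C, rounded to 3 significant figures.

τ = M₀/F₀ = 1430/59.3 = 24.11 yr; rate constant k = 1/τ.
New steady state M_∞ = F₁/k = F₁·τ = 31.0 × 24.11 = 747.55 Gt C.
M(t) = M_∞ + (M₀ − M_∞)·e^(−t/τ); t/τ = 23.5/24.11 = 0.9745, so e^(−t/τ) = 0.3774.
M(t) = 747.55 + 682.4 × 0.3774 = 1005.1 Gt C.

1010 Gt C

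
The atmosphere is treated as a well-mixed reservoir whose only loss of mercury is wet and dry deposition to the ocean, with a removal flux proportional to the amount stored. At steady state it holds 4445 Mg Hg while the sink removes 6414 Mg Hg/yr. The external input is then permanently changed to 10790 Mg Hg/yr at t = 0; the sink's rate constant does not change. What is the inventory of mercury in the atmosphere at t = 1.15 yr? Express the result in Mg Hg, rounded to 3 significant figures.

6900 Mg Hg

The sink rate constant is k = F₀/M₀ = 6414/4445 = 1.443 yr⁻¹.
Solving dM/dt = F₁ − kM with M(0) = M₀ gives M(t) = F₁/k + (M₀ − F₁/k)·e^(−kt).
F₁/k = 10790/1.443 = 7477.6 Mg Hg; kt = 1.443 × 1.15 = 1.659, e^(−kt) = 0.1903.
M(1.15) = 7477.6 + (4445 − 7477.6) × 0.1903 = 7477.6 − 577.0 = 6900.7 Mg Hg.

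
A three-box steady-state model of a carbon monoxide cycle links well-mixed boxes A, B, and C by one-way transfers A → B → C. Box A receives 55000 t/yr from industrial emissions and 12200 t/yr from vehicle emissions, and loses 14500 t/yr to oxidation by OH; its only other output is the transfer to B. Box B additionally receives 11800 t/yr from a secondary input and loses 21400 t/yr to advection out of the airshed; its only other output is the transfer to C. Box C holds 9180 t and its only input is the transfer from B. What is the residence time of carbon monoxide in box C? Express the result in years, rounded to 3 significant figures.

Box A: F(A→B) = (55000 + 12200) − 14500 = 52700 t/yr.
Box B: F(B→C) = (52700 + 11800) − 21400 = 43100 t/yr.
Box C throughput = its input = 43100 t/yr; τ = 9180 / 43100 = 0.2130 yr.

0.213 yr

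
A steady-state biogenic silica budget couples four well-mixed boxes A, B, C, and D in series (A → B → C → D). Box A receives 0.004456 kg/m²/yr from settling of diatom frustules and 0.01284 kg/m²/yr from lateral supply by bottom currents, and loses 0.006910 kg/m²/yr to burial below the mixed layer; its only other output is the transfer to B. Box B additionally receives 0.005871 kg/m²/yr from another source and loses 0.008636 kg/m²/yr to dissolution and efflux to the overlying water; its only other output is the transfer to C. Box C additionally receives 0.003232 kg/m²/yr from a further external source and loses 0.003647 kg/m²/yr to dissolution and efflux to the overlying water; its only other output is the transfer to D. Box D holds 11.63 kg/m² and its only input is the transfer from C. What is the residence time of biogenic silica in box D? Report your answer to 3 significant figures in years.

1610 yr

Box A: F(A→B) = (0.004456 + 0.01284) − 0.006910 = 0.010386 kg/m²/yr.
Box B: F(B→C) = (0.010386 + 0.005871) − 0.008636 = 0.0076210 kg/m²/yr.
Box C: F(C→D) = (0.0076210 + 0.003232) − 0.003647 = 0.0072060 kg/m²/yr.
Box D throughput = its input = 0.0072060 kg/m²/yr; τ = 11.63 / 0.0072060 = 1614 yr.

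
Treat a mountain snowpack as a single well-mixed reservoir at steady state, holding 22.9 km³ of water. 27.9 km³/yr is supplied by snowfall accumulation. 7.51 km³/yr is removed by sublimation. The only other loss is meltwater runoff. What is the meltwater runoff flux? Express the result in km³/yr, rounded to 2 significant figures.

20 km³/yr

At steady state ΣF_in = ΣF_out.
ΣF_in = 27.900 km³/yr.
Meltwater runoff flux = ΣF_in − (7.51) = 27.900 − 7.510 = 20.39 km³/yr.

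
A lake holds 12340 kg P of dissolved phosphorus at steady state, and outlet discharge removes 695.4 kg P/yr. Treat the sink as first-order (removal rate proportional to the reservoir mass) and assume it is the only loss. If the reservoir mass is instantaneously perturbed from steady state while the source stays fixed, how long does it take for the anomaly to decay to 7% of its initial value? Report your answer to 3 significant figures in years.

47.2 yr

For a linear reservoir the anomaly decays as exp(−t/τ) with τ = M/F = 12340/695.4 = 17.75 yr.
exp(−t/τ) = 0.07 ⇒ t = −τ ln(0.07) = 17.75 × 2.659 = 47.19 yr.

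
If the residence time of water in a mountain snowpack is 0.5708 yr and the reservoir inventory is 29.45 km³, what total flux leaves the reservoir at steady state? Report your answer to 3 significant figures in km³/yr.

F = M / τ = 29.45 / 0.5708 = 51.59 km³/yr.

51.6 km³/yr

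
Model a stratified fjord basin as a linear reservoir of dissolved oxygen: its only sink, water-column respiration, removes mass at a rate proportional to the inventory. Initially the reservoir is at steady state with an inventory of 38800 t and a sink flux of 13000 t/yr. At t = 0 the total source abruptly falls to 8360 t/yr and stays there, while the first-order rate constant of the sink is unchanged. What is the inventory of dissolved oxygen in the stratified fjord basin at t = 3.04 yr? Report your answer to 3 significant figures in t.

30000 t

Residence time τ = M₀/F₀ = 2.985 yr. The eventual steady state is M_∞ = M₀·(F₁/F₀) = 38800 × 8360/13000 = 24951 t.
The anomaly ΔM(t) = M(t) − M_∞ decays as ΔM₀·e^(−t/τ) with ΔM₀ = 38800 − 24951 = 13850 t.
At t = 3.04 yr, e^(−t/τ) = e^(−1.019) = 0.3611, so ΔM = 5001 t and M = 24951 + 5001 = 29952 t.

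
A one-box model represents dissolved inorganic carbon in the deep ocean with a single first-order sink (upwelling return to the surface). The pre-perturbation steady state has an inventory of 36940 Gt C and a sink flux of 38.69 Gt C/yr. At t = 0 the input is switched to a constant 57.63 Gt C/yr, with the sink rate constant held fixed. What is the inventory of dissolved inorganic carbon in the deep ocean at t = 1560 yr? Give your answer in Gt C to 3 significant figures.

51500 Gt C

The sink rate constant is k = F₀/M₀ = 38.69/36940 = 0.001047 yr⁻¹.
Solving dM/dt = F₁ − kM with M(0) = M₀ gives M(t) = F₁/k + (M₀ − F₁/k)·e^(−kt).
F₁/k = 57.63/0.001047 = 55023 Gt C; kt = 0.001047 × 1560 = 1.634, e^(−kt) = 0.1952.
M(1560) = 55023 + (36940 − 55023) × 0.1952 = 55023 − 3529 = 51494 Gt C.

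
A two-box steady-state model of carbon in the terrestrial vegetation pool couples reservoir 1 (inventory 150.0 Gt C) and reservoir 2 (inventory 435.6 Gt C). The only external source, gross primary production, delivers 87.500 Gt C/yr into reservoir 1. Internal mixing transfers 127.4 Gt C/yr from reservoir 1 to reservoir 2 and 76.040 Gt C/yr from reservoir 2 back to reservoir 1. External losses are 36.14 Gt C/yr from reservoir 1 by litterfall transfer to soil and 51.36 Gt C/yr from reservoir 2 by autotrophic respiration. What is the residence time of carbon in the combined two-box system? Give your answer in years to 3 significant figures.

6.69 yr

Treat the two boxes together as one reservoir: the mixing fluxes between them are internal recycling, so τ = ΣM / Σ(external losses).
M_total = 150.0 + 435.6 = 585.60 Gt C.
ΣF_external_out = 36.14 + 51.36 = 87.500 Gt C/yr.
τ = M_total / ΣF_ext = 585.60 / 87.500 = 6.693 yr.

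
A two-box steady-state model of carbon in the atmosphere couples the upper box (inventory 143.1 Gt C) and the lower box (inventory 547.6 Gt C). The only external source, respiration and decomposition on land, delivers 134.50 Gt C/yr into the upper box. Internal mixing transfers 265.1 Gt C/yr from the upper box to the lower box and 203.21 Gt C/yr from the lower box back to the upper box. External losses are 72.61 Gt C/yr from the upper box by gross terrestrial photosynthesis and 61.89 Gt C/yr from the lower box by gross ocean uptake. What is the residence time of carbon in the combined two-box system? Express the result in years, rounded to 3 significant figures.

For the system as a whole, the A↔B exchange is internal and contributes nothing to the throughput; only the external sinks remove mass.
M_total = 143.1 + 547.6 = 690.70 Gt C.
ΣF_external_out = 72.61 + 61.89 = 134.50 Gt C/yr.
τ = M_total / ΣF_ext = 690.70 / 134.50 = 5.135 yr.

5.14 yr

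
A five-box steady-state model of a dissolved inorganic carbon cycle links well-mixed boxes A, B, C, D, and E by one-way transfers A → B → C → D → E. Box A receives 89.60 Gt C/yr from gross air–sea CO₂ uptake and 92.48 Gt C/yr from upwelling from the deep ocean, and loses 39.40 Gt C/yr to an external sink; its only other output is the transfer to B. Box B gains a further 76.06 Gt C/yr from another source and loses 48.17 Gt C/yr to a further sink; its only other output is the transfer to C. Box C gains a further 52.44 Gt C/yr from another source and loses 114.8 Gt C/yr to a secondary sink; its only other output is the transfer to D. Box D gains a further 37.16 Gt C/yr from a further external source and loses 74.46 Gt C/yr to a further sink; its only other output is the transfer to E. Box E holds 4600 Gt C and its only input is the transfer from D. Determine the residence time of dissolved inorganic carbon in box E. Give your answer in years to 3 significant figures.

64.9 yr

Box A: F(A→B) = (89.60 + 92.48) − 39.40 = 142.68 Gt C/yr.
Box B: F(B→C) = (142.68 + 76.06) − 48.17 = 170.57 Gt C/yr.
Box C: F(C→D) = (170.57 + 52.44) − 114.8 = 108.21 Gt C/yr.
Box D: F(D→E) = (108.21 + 37.16) − 74.46 = 70.910 Gt C/yr.
Box E throughput = its input = 70.910 Gt C/yr; τ = 4600 / 70.910 = 64.87 yr.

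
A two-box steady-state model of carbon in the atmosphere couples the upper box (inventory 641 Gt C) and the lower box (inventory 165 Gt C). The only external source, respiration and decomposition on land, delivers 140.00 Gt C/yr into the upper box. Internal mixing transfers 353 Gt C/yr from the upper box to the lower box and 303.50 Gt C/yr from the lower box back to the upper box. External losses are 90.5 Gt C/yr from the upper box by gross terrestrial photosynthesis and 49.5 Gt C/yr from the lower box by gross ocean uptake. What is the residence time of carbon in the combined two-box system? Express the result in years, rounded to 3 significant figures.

5.76 yr

Treat the two boxes together as one reservoir: the mixing fluxes between them are internal recycling, so τ = ΣM / Σ(external losses).
M_total = 641 + 165 = 806.00 Gt C.
ΣF_external_out = 90.5 + 49.5 = 140.00 Gt C/yr.
τ = M_total / ΣF_ext = 806.00 / 140.00 = 5.757 yr.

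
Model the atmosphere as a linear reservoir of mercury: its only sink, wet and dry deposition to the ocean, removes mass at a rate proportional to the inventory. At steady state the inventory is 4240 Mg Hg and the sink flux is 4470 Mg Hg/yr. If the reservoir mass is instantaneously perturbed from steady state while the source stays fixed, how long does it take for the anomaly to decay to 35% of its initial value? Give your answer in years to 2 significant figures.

For a linear reservoir the anomaly decays as exp(−t/τ) with τ = M/F = 4240/4470 = 0.9485 yr.
exp(−t/τ) = 0.35 ⇒ t = −τ ln(0.35) = 0.9485 × 1.050 = 0.9958 yr.

1.0 yr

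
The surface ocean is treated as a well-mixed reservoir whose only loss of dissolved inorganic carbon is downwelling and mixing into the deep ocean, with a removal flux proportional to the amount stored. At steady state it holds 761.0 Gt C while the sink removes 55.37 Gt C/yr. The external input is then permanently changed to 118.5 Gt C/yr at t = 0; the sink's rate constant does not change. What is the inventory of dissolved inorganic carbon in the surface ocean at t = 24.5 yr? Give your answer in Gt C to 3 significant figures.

Residence time τ = M₀/F₀ = 13.74 yr. The eventual steady state is M_∞ = M₀·(F₁/F₀) = 761.0 × 118.5/55.37 = 1628.7 Gt C.
The anomaly ΔM(t) = M(t) − M_∞ decays as ΔM₀·e^(−t/τ) with ΔM₀ = 761.0 − 1628.7 = −867.7 Gt C.
At t = 24.5 yr, e^(−t/τ) = e^(−1.783) = 0.1682, so ΔM = −145.9 Gt C and M = 1628.7 − 145.9 = 1482.7 Gt C.

1480 Gt C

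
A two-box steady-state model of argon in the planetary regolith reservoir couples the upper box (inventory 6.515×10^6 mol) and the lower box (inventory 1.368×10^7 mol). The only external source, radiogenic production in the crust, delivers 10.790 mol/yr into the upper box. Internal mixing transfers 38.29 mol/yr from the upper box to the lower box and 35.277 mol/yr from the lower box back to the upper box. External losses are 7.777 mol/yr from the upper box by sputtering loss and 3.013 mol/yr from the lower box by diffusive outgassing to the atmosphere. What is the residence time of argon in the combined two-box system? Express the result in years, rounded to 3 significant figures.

Treat the two boxes together as one reservoir: the mixing fluxes between them are internal recycling, so τ = ΣM / Σ(external losses).
M_total = 6.515×10^6 + 1.368×10^7 = 2.0195×10^7 mol.
ΣF_external_out = 7.777 + 3.013 = 10.790 mol/yr.
τ = M_total / ΣF_ext = 2.0195×10^7 / 10.790 = 1.872×10^6 yr.

1.87×10^6 yr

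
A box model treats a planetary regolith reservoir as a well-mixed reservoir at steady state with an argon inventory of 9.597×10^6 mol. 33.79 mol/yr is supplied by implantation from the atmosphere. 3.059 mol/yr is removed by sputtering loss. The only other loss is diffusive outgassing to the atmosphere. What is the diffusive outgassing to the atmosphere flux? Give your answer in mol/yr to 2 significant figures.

31 mol/yr

At steady state ΣF_in = ΣF_out.
ΣF_in = 33.790 mol/yr.
Diffusive outgassing to the atmosphere flux = ΣF_in − (3.059) = 33.790 − 3.059 = 30.73 mol/yr.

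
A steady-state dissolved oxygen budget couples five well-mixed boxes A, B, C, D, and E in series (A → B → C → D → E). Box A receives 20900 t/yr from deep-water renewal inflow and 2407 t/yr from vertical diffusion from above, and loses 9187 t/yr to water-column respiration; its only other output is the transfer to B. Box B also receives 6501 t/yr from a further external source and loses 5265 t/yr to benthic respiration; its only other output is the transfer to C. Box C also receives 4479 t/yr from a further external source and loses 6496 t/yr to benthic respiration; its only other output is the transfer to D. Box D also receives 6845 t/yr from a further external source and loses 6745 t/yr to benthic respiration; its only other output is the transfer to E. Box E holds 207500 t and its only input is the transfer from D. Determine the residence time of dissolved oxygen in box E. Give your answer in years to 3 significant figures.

Box A: F(A→B) = (20900 + 2407) − 9187 = 14120 t/yr.
Box B: F(B→C) = (14120 + 6501) − 5265 = 15356 t/yr.
Box C: F(C→D) = (15356 + 4479) − 6496 = 13339 t/yr.
Box D: F(D→E) = (13339 + 6845) − 6745 = 13439 t/yr.
Box E throughput = its input = 13439 t/yr; τ = 207500 / 13439 = 15.44 yr.

15.4 yr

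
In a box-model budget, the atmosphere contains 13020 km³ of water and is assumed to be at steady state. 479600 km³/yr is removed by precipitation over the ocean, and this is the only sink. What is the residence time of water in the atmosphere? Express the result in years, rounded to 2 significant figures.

τ = M / F = 13020 / 479600 = 0.02715 yr.

0.027 yr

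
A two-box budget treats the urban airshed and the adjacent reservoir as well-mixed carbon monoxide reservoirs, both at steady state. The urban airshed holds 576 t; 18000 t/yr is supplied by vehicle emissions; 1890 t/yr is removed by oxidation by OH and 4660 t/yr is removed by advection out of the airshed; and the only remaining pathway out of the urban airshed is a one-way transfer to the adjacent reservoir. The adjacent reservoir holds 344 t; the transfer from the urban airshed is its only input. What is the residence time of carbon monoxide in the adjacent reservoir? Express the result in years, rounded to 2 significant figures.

0.030 yr

Balance the urban airshed: ΣF_in = 18000 t/yr.
Transfer to the adjacent reservoir = ΣF_in − (1890 + 4660) = 11450 t/yr.
At steady state the output of the adjacent reservoir equals its input, 11450 t/yr.
τ = M / F = 344 / 11450 = 0.03004 yr.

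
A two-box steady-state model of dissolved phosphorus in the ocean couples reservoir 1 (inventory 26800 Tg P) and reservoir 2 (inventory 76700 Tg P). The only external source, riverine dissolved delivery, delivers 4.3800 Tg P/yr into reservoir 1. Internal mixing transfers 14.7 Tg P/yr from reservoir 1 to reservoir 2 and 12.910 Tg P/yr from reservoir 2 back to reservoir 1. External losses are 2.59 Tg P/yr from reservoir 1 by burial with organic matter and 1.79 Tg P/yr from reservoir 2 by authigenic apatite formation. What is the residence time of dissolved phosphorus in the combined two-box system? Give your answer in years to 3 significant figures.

23600 yr

For the system as a whole, the A↔B exchange is internal and contributes nothing to the throughput; only the external sinks remove mass.
M_total = 26800 + 76700 = 103500 Tg P.
ΣF_external_out = 2.59 + 1.79 = 4.3800 Tg P/yr.
τ = M_total / ΣF_ext = 103500 / 4.3800 = 23630 yr.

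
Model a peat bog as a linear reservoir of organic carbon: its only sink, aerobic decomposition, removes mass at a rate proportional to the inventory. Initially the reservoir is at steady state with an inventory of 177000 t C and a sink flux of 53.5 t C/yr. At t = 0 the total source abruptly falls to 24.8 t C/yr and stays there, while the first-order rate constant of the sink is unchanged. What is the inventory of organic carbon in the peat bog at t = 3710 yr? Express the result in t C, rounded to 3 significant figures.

Residence time τ = M₀/F₀ = 3308 yr. The eventual steady state is M_∞ = M₀·(F₁/F₀) = 177000 × 24.8/53.5 = 82049 t C.
The anomaly ΔM(t) = M(t) − M_∞ decays as ΔM₀·e^(−t/τ) with ΔM₀ = 177000 − 82049 = 94950 t C.
At t = 3710 yr, e^(−t/τ) = e^(−1.121) = 0.3258, so ΔM = 30940 t C and M = 82049 + 30940 = 112990 t C.

113000 t C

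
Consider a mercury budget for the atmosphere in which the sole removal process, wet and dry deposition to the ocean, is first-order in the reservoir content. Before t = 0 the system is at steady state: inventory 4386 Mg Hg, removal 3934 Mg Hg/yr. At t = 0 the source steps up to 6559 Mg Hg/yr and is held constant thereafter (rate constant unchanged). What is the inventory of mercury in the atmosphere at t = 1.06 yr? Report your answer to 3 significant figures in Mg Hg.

τ = M₀/F₀ = 4386/3934 = 1.115 yr; rate constant k = 1/τ.
New steady state M_∞ = F₁/k = F₁·τ = 6559 × 1.115 = 7312.6 Mg Hg.
M(t) = M_∞ + (M₀ − M_∞)·e^(−t/τ); t/τ = 1.06/1.115 = 0.9508, so e^(−t/τ) = 0.3864.
M(t) = 7312.6 − 2927 × 0.3864 = 6181.6 Mg Hg.

6180 Mg Hg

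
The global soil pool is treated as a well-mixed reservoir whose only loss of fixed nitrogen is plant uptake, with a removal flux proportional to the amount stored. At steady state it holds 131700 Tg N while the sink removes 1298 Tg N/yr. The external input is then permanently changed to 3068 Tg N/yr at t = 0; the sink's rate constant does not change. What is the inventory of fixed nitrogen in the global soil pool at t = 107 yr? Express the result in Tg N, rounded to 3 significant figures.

249000 Tg N

Residence time τ = M₀/F₀ = 101.5 yr. The eventual steady state is M_∞ = M₀·(F₁/F₀) = 131700 × 3068/1298 = 311290 Tg N.
The anomaly ΔM(t) = M(t) − M_∞ decays as ΔM₀·e^(−t/τ) with ΔM₀ = 131700 − 311290 = −179600 Tg N.
At t = 107 yr, e^(−t/τ) = e^(−1.055) = 0.3483, so ΔM = −62560 Tg N and M = 311290 − 62560 = 248730 Tg N.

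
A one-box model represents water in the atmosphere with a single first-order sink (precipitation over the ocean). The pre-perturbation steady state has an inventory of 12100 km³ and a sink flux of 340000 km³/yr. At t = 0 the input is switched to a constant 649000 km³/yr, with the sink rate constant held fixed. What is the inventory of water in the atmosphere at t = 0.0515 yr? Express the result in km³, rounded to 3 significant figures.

20500 km³

The sink rate constant is k = F₀/M₀ = 340000/12100 = 28.10 yr⁻¹.
Solving dM/dt = F₁ − kM with M(0) = M₀ gives M(t) = F₁/k + (M₀ − F₁/k)·e^(−kt).
F₁/k = 649000/28.10 = 23097 km³; kt = 28.10 × 0.0515 = 1.447, e^(−kt) = 0.2352.
M(0.0515) = 23097 + (12100 − 23097) × 0.2352 = 23097 − 2587 = 20510 km³.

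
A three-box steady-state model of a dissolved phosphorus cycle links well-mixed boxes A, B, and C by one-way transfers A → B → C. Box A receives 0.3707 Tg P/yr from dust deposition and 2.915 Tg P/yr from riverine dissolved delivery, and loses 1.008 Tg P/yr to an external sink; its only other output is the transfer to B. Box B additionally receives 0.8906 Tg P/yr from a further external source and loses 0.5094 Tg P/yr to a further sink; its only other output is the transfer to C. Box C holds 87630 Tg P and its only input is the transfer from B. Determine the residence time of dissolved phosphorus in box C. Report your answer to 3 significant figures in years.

Box A: F(A→B) = (0.3707 + 2.915) − 1.008 = 2.2777 Tg P/yr.
Box B: F(B→C) = (2.2777 + 0.8906) − 0.5094 = 2.6589 Tg P/yr.
Box C throughput = its input = 2.6589 Tg P/yr; τ = 87630 / 2.6589 = 32960 yr.

33000 yr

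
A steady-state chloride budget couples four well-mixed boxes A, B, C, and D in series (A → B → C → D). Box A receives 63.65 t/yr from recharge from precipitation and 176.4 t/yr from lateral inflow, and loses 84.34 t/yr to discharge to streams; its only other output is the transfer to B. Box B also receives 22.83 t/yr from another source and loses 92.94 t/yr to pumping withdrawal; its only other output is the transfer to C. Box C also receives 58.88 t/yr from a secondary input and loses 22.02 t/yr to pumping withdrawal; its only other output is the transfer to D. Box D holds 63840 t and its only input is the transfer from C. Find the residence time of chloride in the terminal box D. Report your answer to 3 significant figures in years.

Box A: F(A→B) = (63.65 + 176.4) − 84.34 = 155.71 t/yr.
Box B: F(B→C) = (155.71 + 22.83) − 92.94 = 85.600 t/yr.
Box C: F(C→D) = (85.600 + 58.88) − 22.02 = 122.46 t/yr.
Box D throughput = its input = 122.46 t/yr; τ = 63840 / 122.46 = 521.3 yr.

521 yr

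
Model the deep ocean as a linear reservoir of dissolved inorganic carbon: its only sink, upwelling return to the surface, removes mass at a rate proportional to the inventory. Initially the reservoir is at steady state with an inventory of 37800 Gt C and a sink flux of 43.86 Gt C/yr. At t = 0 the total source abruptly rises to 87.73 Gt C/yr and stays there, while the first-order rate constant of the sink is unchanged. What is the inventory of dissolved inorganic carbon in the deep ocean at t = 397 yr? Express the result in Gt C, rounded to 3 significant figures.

51800 Gt C

Residence time τ = M₀/F₀ = 861.8 yr. The eventual steady state is M_∞ = M₀·(F₁/F₀) = 37800 × 87.73/43.86 = 75609 Gt C.
The anomaly ΔM(t) = M(t) − M_∞ decays as ΔM₀·e^(−t/τ) with ΔM₀ = 37800 − 75609 = −37810 Gt C.
At t = 397 yr, e^(−t/τ) = e^(−0.4606) = 0.6309, so ΔM = −23850 Gt C and M = 75609 − 23850 = 51756 Gt C.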